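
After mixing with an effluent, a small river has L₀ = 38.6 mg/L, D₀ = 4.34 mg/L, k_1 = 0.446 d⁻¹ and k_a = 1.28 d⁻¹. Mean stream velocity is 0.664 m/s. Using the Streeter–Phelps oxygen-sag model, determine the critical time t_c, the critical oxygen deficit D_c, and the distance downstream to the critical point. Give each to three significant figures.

t_c = [1/(k_a−k_1)] ln[(k_a/k_1)(1 − D₀(k_a−k_1)/(k_1 L₀))]
= [1/(1.28−0.446)] ln[(1.28/0.446)(1 − 4.34×0.8340/(0.446×38.6))]
= (1/0.8340) ln[2.870 × 0.7898] = 1.199 × ln(2.267) = 1.199 × 0.8183 = 0.9811 d.
L(t_c) = L₀ e^(−k_1 t_c) = 38.6 × 0.6456 = 24.92 mg/L, and at the critical point k_a D_c = k_1 L, so D_c = (0.446/1.28) × 24.92 = 8.683 mg/L.
x_c = v t_c = 0.664 m/s × 0.9811 d × 86400 s/d = 56290 m ≈ 56.3 km.

t_c ≈ 0.981 d; D_c ≈ 8.68 mg/L; x_c ≈ 56.3 km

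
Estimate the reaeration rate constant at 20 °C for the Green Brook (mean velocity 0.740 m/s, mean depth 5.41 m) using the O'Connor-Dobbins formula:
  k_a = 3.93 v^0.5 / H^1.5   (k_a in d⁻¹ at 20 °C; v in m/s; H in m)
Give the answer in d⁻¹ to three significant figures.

k_a ≈ 0.269 d⁻¹

k_a = 3.93 × 0.740^0.5 / 5.41^1.5 = 3.93 × 0.8602 / 12.58 = 0.2687 d⁻¹.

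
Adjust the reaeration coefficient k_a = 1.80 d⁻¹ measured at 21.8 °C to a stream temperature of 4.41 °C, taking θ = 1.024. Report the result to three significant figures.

k_a ≈ 1.19 d⁻¹

k_a(T₂) = k_a(T₁) · θ^(T₂−T₁) = 1.80 × 1.024^(4.41−21.8)
= 1.80 × 1.024^-17.4 = 1.80 × 0.6620 = 1.192 d⁻¹.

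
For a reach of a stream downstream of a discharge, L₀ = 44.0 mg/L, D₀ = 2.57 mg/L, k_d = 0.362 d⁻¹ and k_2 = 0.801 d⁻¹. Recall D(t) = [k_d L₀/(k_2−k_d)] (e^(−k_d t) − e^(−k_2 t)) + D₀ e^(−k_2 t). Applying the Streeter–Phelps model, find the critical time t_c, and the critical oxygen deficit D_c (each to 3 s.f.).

t_c ≈ 1.64 d; D_c ≈ 11.0 mg/L

At the critical point dD/dt = 0, so k_d L₀ e^(−k_d t) = k_2 D. Substituting D(t) from the Streeter–Phelps equation and solving for t gives
t_c = ln[(k_2/k_d)(1 − D₀(k_2−k_d)/(k_d L₀))] / (k_2−k_d).
Here k_2−k_d = 0.4390 d⁻¹ and 1 − D₀(k_2−k_d)/(k_d L₀) = 1 − 2.57×0.4390/(0.362×44.0) = 0.9292, so
t_c = ln(2.213 × 0.9292) / 0.4390 = 0.7207 / 0.4390 = 1.642 d.
D_c = (k_d/k_2) L₀ e^(−k_d t_c) = (0.362/0.801) × 44.0 × e^(−0.362×1.642) = 0.4519 × 44.0 × 0.5519 = 10.98 mg/L.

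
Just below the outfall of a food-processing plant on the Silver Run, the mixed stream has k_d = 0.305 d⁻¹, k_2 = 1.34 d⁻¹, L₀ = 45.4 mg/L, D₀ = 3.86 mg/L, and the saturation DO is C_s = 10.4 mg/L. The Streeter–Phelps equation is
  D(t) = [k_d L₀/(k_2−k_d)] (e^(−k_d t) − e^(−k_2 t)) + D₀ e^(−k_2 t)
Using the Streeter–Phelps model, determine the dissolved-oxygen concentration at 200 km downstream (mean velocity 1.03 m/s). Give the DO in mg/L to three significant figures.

Travel time t = x/v = 200 km / (1.03 m/s) = 200000 m / 1.03 m/s = 194200 s = 2.247 d.
k_d L₀/(k_2−k_d) = 0.305×45.4/(1.34−0.305) = 13.85/1.035 = 13.38 mg/L.
e^(−k_d t) = e^(−0.305×2.247) = 0.5039; e^(−k_2 t) = e^(−1.34×2.247) = 0.04922.
D = 13.38 × (0.5039 − 0.04922) + 3.86 × 0.04922 = 6.083 + 0.1900 = 6.273 mg/L.
DO = C_s − D = 10.4 − 6.273 = 4.127 mg/L.

DO ≈ 4.13 mg/L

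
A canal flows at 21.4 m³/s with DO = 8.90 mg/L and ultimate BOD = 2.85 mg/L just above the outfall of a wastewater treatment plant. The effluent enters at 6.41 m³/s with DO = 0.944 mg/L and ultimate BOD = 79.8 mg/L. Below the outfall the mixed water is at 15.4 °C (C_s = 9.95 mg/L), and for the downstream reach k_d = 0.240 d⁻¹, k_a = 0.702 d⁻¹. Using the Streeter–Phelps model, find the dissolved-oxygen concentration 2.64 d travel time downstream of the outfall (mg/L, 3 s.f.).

DO ≈ 5.50 mg/L

Mixed DO = (21.4×8.90 + 6.41×0.944)/(21.4+6.41) = 196.5/27.81 = 7.066 mg/L.
Mixed L₀ = (21.4×2.85 + 6.41×79.8)/(27.81) = 572.5/27.81 = 20.59 mg/L.
Initial deficit D₀ = C_s − DO₀ = 9.95 − 7.066 = 2.884 mg/L.
D(2.64) = [0.240×20.59/(0.702−0.240)](e^(−0.240×2.64) − e^(−0.702×2.64)) + 2.884 e^(−0.702×2.64)
= 10.69 × (0.5307 − 0.1567) + 2.884 × 0.1567 = 4.451 mg/L.
DO = 9.95 − 4.451 = 5.499 mg/L.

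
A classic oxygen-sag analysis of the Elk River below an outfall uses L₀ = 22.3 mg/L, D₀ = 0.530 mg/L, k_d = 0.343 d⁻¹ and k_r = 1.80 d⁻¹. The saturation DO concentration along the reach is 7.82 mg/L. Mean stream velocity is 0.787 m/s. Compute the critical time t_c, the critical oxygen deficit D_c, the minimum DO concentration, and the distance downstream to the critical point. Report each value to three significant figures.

With k_r/k_d = 5.248 and 1 − D₀(k_r−k_d)/(k_d L₀) = 0.8990,
t_c = ln(5.248 × 0.8990) / (1.80 − 0.343) = ln(4.718) / 1.457 = 1.551/1.457 = 1.065 d.
L(t_c) = L₀ e^(−k_d t_c) = 22.3 × 0.6940 = 15.48 mg/L, and at the critical point k_r D_c = k_d L, so D_c = (0.343/1.80) × 15.48 = 2.949 mg/L.
Minimum DO = C_s − D_c = 7.82 − 2.949 = 4.871 mg/L.
x_c = v t_c = 0.787 m/s × 1.065 d × 86400 s/d = 72400 m ≈ 72.4 km.

t_c ≈ 1.06 d; D_c ≈ 2.95 mg/L; min DO ≈ 4.87 mg/L; x_c ≈ 72.4 km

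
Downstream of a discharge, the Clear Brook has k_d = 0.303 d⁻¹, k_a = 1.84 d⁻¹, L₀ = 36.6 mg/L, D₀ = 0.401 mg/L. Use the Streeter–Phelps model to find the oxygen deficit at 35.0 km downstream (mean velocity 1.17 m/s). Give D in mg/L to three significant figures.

D ≈ 2.89 mg/L

Travel time t = x/v = 35.0 km / (1.17 m/s) = 35000 m / 1.17 m/s = 29910 s = 0.3462 d.
k_d L₀/(k_a−k_d) = 0.303×36.6/(1.84−0.303) = 11.09/1.537 = 7.215 mg/L.
e^(−k_d t) = e^(−0.303×0.3462) = 0.9004; e^(−k_a t) = e^(−1.84×0.3462) = 0.5288.
D = 7.215 × (0.9004 − 0.5288) + 0.401 × 0.5288 = 2.681 + 0.2121 = 2.893 mg/L.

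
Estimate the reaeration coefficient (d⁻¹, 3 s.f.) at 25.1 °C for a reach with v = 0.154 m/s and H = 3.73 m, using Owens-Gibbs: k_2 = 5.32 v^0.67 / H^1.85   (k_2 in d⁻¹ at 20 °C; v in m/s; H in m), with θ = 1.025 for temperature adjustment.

k_2(20) = 5.32 × 0.154^0.67 / 3.73^1.85 = 5.32 × 0.2855 / 11.42 = 0.1330 d⁻¹.
k_2(25.1) = 0.1330 × 1.025^(25.1−20) = 0.1330 × 1.134 = 0.1509 d⁻¹.

k_2 ≈ 0.151 d⁻¹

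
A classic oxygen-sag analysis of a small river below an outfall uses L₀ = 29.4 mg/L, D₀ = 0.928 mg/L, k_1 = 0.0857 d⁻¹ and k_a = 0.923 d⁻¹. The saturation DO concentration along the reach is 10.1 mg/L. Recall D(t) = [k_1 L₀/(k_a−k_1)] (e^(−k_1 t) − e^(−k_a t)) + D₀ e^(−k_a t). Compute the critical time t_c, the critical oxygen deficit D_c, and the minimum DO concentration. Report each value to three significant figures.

At the critical point dD/dt = 0, so k_1 L₀ e^(−k_1 t) = k_a D. Substituting D(t) from the Streeter–Phelps equation and solving for t gives
t_c = ln[(k_a/k_1)(1 − D₀(k_a−k_1)/(k_1 L₀))] / (k_a−k_1).
Here k_a−k_1 = 0.8373 d⁻¹ and 1 − D₀(k_a−k_1)/(k_1 L₀) = 1 − 0.928×0.8373/(0.0857×29.4) = 0.6916, so
t_c = ln(10.77 × 0.6916) / 0.8373 = 2.008 / 0.8373 = 2.398 d.
L(t_c) = L₀ e^(−k_1 t_c) = 29.4 × 0.8142 = 23.94 mg/L, and at the critical point k_a D_c = k_1 L, so D_c = (0.0857/0.923) × 23.94 = 2.223 mg/L.
Minimum DO = C_s − D_c = 10.1 − 2.223 = 7.877 mg/L.

t_c ≈ 2.40 d; D_c ≈ 2.22 mg/L; min DO ≈ 7.88 mg/L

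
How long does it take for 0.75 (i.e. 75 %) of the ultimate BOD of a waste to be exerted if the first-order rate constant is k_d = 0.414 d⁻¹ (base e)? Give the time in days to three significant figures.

y/L₀ = 1 − e^(−k_d t) = 0.75 ⇒ e^(−k_d t) = 0.250
t = −ln(0.250) / 0.414 = 1.386 / 0.414 = 3.349 d.

t ≈ 3.35 d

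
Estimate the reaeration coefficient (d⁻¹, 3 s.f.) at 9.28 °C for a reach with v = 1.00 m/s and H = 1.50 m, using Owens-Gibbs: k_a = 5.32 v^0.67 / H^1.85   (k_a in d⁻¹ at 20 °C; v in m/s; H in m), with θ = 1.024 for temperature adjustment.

k_a ≈ 1.95 d⁻¹

k_a(20) = 5.32 × 1.00^0.67 / 1.50^1.85 = 5.32 × 1.000 / 2.117 = 2.513 d⁻¹.
k_a(9.28) = 2.513 × 1.024^(9.28−20) = 2.513 × 0.7755 = 1.949 d⁻¹.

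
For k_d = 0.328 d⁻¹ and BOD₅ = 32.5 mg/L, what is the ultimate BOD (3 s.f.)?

L₀ ≈ 40.3 mg/L

BOD₅ = L₀(1 − e^(−5k_d)) ⇒ L₀ = BOD₅ / (1 − e^(−5×0.328))
= 32.5 / (1 − 0.1940) = 32.5 / 0.8060 = 40.32 mg/L.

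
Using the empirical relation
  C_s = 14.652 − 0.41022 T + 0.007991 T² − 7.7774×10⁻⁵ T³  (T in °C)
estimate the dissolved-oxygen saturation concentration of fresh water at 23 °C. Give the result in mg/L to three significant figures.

C_s ≈ 8.50 mg/L

C_s = 14.652 − 0.41022×23 + 0.007991×23² − 7.7774×10⁻⁵×23³ = 8.498 mg/L.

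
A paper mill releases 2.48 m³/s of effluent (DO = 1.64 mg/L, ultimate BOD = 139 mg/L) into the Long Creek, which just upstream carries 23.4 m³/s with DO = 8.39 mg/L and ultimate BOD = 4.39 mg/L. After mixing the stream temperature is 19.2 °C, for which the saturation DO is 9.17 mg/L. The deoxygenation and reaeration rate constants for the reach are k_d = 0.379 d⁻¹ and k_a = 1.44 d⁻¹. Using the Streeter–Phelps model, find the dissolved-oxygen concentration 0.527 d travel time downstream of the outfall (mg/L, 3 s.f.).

DO ≈ 6.34 mg/L

Mixed DO = (23.4×8.39 + 2.48×1.64)/(23.4+2.48) = 200.4/25.88 = 7.743 mg/L.
Mixed L₀ = (23.4×4.39 + 2.48×139)/(25.88) = 447.4/25.88 = 17.29 mg/L.
Initial deficit D₀ = C_s − DO₀ = 9.17 − 7.743 = 1.427 mg/L.
D(0.527) = [0.379×17.29/(1.44−0.379)](e^(−0.379×0.527) − e^(−1.44×0.527)) + 1.427 e^(−1.44×0.527)
= 6.176 × (0.8189 − 0.4682) + 1.427 × 0.4682 = 2.834 mg/L.
DO = 9.17 − 2.834 = 6.336 mg/L.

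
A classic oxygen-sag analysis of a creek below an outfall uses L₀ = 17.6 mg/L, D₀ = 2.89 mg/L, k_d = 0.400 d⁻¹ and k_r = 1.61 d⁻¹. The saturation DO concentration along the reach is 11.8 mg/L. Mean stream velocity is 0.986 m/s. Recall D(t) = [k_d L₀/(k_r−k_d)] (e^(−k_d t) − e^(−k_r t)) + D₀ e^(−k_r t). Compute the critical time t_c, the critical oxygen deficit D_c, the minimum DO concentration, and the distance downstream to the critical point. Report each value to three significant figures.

At the critical point dD/dt = 0, so k_d L₀ e^(−k_d t) = k_r D. Substituting D(t) from the Streeter–Phelps equation and solving for t gives
t_c = ln[(k_r/k_d)(1 − D₀(k_r−k_d)/(k_d L₀))] / (k_r−k_d).
Here k_r−k_d = 1.210 d⁻¹ and 1 − D₀(k_r−k_d)/(k_d L₀) = 1 − 2.89×1.210/(0.400×17.6) = 0.5033, so
t_c = ln(4.025 × 0.5033) / 1.210 = 0.7059 / 1.210 = 0.5834 d.
L(t_c) = L₀ e^(−k_d t_c) = 17.6 × 0.7919 = 13.94 mg/L, and at the critical point k_r D_c = k_d L, so D_c = (0.400/1.61) × 13.94 = 3.463 mg/L.
Minimum DO = C_s − D_c = 11.8 − 3.463 = 8.337 mg/L.
x_c = v t_c = 0.986 m/s × 0.5834 d × 86400 s/d = 49700 m ≈ 49.7 km.

t_c ≈ 0.583 d; D_c ≈ 3.46 mg/L; min DO ≈ 8.34 mg/L; x_c ≈ 49.7 km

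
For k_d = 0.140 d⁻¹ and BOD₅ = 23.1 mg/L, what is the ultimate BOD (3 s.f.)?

L₀ ≈ 45.9 mg/L

BOD₅ = L₀(1 − e^(−5k_d)) ⇒ L₀ = BOD₅ / (1 − e^(−5×0.140))
= 23.1 / (1 − 0.4966) = 23.1 / 0.5034 = 45.89 mg/L.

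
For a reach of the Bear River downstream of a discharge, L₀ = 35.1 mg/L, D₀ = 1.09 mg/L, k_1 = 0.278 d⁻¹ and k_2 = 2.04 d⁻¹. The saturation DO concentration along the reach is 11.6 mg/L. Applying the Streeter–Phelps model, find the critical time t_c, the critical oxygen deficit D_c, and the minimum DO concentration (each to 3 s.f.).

With k_2/k_1 = 7.338 and 1 − D₀(k_2−k_1)/(k_1 L₀) = 0.8032,
t_c = ln(7.338 × 0.8032) / (2.04 − 0.278) = ln(5.894) / 1.762 = 1.774/1.762 = 1.007 d.
L(t_c) = L₀ e^(−k_1 t_c) = 35.1 × 0.7559 = 26.53 mg/L, and at the critical point k_2 D_c = k_1 L, so D_c = (0.278/2.04) × 26.53 = 3.616 mg/L.
Minimum DO = C_s − D_c = 11.6 − 3.616 = 7.984 mg/L.

t_c ≈ 1.01 d; D_c ≈ 3.62 mg/L; min DO ≈ 7.98 mg/L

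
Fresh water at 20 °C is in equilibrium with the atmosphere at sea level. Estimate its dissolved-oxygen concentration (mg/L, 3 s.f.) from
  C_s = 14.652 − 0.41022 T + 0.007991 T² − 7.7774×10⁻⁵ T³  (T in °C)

C_s = 14.652 − 0.41022×20 + 0.007991×20² − 7.7774×10⁻⁵×20³ = 9.022 mg/L.

C_s ≈ 9.02 mg/L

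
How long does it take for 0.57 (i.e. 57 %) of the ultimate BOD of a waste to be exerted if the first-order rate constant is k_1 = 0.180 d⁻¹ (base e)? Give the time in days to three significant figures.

y/L₀ = 1 − e^(−k_1 t) = 0.57 ⇒ e^(−k_1 t) = 0.430
t = −ln(0.430) / 0.180 = 0.8440 / 0.180 = 4.689 d.

t ≈ 4.69 d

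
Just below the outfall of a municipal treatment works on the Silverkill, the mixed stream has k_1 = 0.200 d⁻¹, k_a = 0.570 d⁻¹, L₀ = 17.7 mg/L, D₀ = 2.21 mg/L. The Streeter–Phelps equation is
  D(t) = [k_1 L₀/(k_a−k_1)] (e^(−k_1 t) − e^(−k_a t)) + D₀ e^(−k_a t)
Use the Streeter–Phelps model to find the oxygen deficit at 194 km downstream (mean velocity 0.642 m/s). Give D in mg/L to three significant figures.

Travel time t = x/v = 194 km / (0.642 m/s) = 194000 m / 0.642 m/s = 302200 s = 3.497 d.
k_1 L₀/(k_a−k_1) = 0.200×17.7/(0.570−0.200) = 3.540/0.3700 = 9.568 mg/L.
e^(−k_1 t) = e^(−0.200×3.497) = 0.4968; e^(−k_a t) = e^(−0.570×3.497) = 0.1362.
D = 9.568 × (0.4968 − 0.1362) + 2.21 × 0.1362 = 3.450 + 0.3010 = 3.751 mg/L.

D ≈ 3.75 mg/L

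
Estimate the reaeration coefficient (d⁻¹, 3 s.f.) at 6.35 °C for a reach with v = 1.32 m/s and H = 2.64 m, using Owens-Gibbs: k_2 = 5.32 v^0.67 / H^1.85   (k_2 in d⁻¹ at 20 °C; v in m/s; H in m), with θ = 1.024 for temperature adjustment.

k_2 ≈ 0.769 d⁻¹

k_2(20) = 5.32 × 1.32^0.67 / 2.64^1.85 = 5.32 × 1.204 / 6.025 = 1.063 d⁻¹.
k_2(6.35) = 1.063 × 1.024^(6.35−20) = 1.063 × 0.7234 = 0.7694 d⁻¹.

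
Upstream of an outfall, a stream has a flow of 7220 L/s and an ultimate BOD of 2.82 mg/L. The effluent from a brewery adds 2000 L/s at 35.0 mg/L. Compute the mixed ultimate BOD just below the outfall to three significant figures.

Flow-weighted mixing: C = (Q_r C_r + Q_w C_w)/(Q_r + Q_w)
= (7220×2.82 + 2000×35.0)/(7220 + 2000) = 90360/9220 = 9.800 mg/L.

9.80 mg/L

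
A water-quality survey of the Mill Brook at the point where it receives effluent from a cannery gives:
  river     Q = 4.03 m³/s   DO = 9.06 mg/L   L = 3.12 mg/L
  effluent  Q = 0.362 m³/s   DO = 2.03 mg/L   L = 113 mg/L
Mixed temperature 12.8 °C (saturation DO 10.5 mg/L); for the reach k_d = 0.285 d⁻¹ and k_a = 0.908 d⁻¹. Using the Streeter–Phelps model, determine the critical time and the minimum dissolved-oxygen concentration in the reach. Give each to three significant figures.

Mixed DO = (4.03×9.06 + 0.362×2.03)/(4.03+0.362) = 37.25/4.392 = 8.481 mg/L.
Mixed L₀ = (4.03×3.12 + 0.362×113)/(4.392) = 53.48/4.392 = 12.18 mg/L.
Initial deficit D₀ = C_s − DO₀ = 10.5 − 8.481 = 2.019 mg/L.
t_c = (1/0.6230) ln[(0.908/0.285)(1 − 2.019×0.6230/(0.285×12.18))] = 1.605 × ln(2.031) = 1.137 d.
D_c = (0.285/0.908) × 12.18 × e^(−0.285×1.137) = 0.3139 × 12.18 × 0.7232 = 2.764 mg/L.
Minimum DO = 10.5 − 2.764 = 7.736 mg/L.

t_c ≈ 1.14 d; minimum DO ≈ 7.74 mg/L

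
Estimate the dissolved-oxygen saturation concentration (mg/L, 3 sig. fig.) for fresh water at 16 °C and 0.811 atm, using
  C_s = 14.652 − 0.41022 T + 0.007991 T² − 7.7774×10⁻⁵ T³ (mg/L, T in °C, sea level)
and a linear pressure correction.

C_s ≈ 7.96 mg/L

At sea level: C_s = 14.652 − 0.41022×16 + 0.007991×16² − 7.7774×10⁻⁵×16³ = 9.816 mg/L.
Pressure correction: C_s' = 9.816 × 0.811 = 7.960 mg/L.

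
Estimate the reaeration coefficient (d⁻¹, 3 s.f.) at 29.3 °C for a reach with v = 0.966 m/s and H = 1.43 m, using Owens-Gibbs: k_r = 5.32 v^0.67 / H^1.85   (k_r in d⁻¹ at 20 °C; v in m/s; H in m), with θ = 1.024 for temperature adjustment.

k_r(20) = 5.32 × 0.966^0.67 / 1.43^1.85 = 5.32 × 0.9771 / 1.938 = 2.682 d⁻¹.
k_r(29.3) = 2.682 × 1.024^(29.3−20) = 2.682 × 1.247 = 3.344 d⁻¹.

k_r ≈ 3.34 d⁻¹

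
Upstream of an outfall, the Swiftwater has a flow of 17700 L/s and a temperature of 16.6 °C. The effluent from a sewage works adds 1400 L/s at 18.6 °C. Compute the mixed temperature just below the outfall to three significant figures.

Flow-weighted mixing: C = (Q_r C_r + Q_w C_w)/(Q_r + Q_w)
= (17700×16.6 + 1400×18.6)/(17700 + 1400) = 319900/19100 = 16.75 °C.

16.7 °C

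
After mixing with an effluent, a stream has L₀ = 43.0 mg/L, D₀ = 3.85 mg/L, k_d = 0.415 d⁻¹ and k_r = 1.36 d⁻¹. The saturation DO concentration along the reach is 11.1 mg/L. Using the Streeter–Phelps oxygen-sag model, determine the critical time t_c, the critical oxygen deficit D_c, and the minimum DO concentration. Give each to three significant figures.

t_c ≈ 1.01 d; D_c ≈ 8.61 mg/L; min DO ≈ 2.49 mg/L

With k_r/k_d = 3.277 and 1 − D₀(k_r−k_d)/(k_d L₀) = 0.7961,
t_c = ln(3.277 × 0.7961) / (1.36 − 0.415) = ln(2.609) / 0.9450 = 0.9590/0.9450 = 1.015 d.
L(t_c) = L₀ e^(−k_d t_c) = 43.0 × 0.6563 = 28.22 mg/L, and at the critical point k_r D_c = k_d L, so D_c = (0.415/1.36) × 28.22 = 8.612 mg/L.
Minimum DO = C_s − D_c = 11.1 − 8.612 = 2.488 mg/L.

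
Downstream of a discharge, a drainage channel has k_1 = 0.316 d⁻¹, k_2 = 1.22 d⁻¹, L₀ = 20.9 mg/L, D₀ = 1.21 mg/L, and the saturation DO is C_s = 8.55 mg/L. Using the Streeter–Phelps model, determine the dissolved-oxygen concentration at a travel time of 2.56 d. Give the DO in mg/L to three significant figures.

k_1 L₀/(k_2−k_1) = 0.316×20.9/(1.22−0.316) = 6.604/0.9040 = 7.306 mg/L.
e^(−k_1 t) = e^(−0.316×2.560) = 0.4453; e^(−k_2 t) = e^(−1.22×2.560) = 0.04402.
D = 7.306 × (0.4453 − 0.04402) + 1.21 × 0.04402 = 2.932 + 0.05326 = 2.985 mg/L.
DO = C_s − D = 8.55 − 2.985 = 5.565 mg/L.

DO ≈ 5.56 mg/L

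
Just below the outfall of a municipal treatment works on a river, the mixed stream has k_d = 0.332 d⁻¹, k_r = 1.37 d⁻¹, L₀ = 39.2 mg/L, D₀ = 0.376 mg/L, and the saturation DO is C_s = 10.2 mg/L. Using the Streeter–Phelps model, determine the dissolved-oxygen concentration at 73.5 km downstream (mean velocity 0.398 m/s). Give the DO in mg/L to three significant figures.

Travel time t = x/v = 73.5 km / (0.398 m/s) = 73500 m / 0.398 m/s = 184700 s = 2.137 d.
k_d L₀/(k_r−k_d) = 0.332×39.2/(1.37−0.332) = 13.01/1.038 = 12.54 mg/L.
e^(−k_d t) = e^(−0.332×2.137) = 0.4918; e^(−k_r t) = e^(−1.37×2.137) = 0.05349.
D = 12.54 × (0.4918 − 0.05349) + 0.376 × 0.05349 = 5.496 + 0.02011 = 5.516 mg/L.
DO = C_s − D = 10.2 − 5.516 = 4.684 mg/L.

DO ≈ 4.68 mg/L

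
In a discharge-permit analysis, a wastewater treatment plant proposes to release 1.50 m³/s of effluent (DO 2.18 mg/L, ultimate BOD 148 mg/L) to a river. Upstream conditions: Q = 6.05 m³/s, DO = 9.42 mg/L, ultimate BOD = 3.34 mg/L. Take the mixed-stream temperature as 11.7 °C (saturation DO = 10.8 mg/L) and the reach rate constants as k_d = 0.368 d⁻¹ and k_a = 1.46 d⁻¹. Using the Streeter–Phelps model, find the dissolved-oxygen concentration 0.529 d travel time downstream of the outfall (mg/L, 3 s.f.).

DO ≈ 5.59 mg/L

Mixed DO = (6.05×9.42 + 1.50×2.18)/(6.05+1.50) = 60.26/7.550 = 7.982 mg/L.
Mixed L₀ = (6.05×3.34 + 1.50×148)/(7.550) = 242.2/7.550 = 32.08 mg/L.
Initial deficit D₀ = C_s − DO₀ = 10.8 − 7.982 = 2.818 mg/L.
D(0.529) = [0.368×32.08/(1.46−0.368)](e^(−0.368×0.529) − e^(−1.46×0.529)) + 2.818 e^(−1.46×0.529)
= 10.81 × (0.8231 − 0.4619) + 2.818 × 0.4619 = 5.207 mg/L.
DO = 10.8 − 5.207 = 5.593 mg/L.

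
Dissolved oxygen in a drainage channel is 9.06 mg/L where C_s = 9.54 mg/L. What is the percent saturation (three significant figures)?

% saturation = C/C_s × 100 = 9.06/9.54 × 100 = 95.0 %.

95.0 % saturation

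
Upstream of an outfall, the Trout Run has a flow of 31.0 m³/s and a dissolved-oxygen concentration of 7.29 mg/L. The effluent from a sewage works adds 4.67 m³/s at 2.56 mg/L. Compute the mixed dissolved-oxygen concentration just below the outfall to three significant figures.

6.67 mg/L

Flow-weighted mixing: C = (Q_r C_r + Q_w C_w)/(Q_r + Q_w)
= (31.0×7.29 + 4.67×2.56)/(31.0 + 4.67) = 237.9/35.67 = 6.671 mg/L.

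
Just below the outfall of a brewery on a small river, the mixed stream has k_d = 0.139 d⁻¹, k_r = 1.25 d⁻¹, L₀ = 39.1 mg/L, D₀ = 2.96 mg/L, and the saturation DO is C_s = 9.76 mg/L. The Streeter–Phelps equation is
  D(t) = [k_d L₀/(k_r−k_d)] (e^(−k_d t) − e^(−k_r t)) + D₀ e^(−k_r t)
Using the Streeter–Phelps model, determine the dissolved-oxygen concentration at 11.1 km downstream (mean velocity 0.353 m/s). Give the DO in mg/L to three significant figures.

Travel time t = x/v = 11.1 km / (0.353 m/s) = 11100 m / 0.353 m/s = 31440 s = 0.3639 d.
k_d L₀/(k_r−k_d) = 0.139×39.1/(1.25−0.139) = 5.435/1.111 = 4.892 mg/L.
e^(−k_d t) = e^(−0.139×0.3639) = 0.9507; e^(−k_r t) = e^(−1.25×0.3639) = 0.6345.
D = 4.892 × (0.9507 − 0.6345) + 2.96 × 0.6345 = 1.547 + 1.878 = 3.425 mg/L.
DO = C_s − D = 9.76 − 3.425 = 6.335 mg/L.

DO ≈ 6.34 mg/L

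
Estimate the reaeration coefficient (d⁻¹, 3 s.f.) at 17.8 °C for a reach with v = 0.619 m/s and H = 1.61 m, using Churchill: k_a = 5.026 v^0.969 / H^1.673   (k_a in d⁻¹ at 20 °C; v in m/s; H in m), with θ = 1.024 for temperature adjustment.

k_a ≈ 1.35 d⁻¹

k_a(20) = 5.026 × 0.619^0.969 / 1.61^1.673 = 5.026 × 0.6283 / 2.218 = 1.423 d⁻¹.
k_a(17.8) = 1.423 × 1.024^(17.8−20) = 1.423 × 0.9492 = 1.351 d⁻¹.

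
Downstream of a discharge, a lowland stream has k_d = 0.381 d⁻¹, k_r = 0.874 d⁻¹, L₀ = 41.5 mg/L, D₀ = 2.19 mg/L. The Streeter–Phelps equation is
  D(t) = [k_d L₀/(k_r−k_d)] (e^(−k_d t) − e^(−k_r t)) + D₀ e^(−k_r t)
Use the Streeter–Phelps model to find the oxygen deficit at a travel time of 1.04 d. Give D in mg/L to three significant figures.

k_d L₀/(k_r−k_d) = 0.381×41.5/(0.874−0.381) = 15.81/0.4930 = 32.07 mg/L.
e^(−k_d t) = e^(−0.381×1.040) = 0.6728; e^(−k_r t) = e^(−0.874×1.040) = 0.4029.
D = 32.07 × (0.6728 − 0.4029) + 2.19 × 0.4029 = 8.656 + 0.8824 = 9.539 mg/L.

D ≈ 9.54 mg/L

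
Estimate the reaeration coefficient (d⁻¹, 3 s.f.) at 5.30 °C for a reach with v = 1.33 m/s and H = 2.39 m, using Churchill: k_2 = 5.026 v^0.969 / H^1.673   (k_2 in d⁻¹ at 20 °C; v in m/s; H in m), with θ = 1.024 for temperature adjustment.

k_2(20) = 5.026 × 1.33^0.969 / 2.39^1.673 = 5.026 × 1.318 / 4.296 = 1.542 d⁻¹.
k_2(5.30) = 1.542 × 1.024^(5.30−20) = 1.542 × 0.7057 = 1.088 d⁻¹.

k_2 ≈ 1.09 d⁻¹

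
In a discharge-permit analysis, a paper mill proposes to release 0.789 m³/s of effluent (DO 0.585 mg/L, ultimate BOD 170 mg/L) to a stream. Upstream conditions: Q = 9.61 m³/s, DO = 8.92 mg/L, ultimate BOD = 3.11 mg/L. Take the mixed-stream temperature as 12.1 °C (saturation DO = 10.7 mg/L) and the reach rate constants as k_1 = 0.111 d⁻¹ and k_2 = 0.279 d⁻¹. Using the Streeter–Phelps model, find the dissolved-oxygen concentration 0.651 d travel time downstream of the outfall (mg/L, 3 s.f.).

DO ≈ 7.68 mg/L

Mixed DO = (9.61×8.92 + 0.789×0.585)/(9.61+0.789) = 86.18/10.40 = 8.288 mg/L.
Mixed L₀ = (9.61×3.11 + 0.789×170)/(10.40) = 164.0/10.40 = 15.77 mg/L.
Initial deficit D₀ = C_s − DO₀ = 10.7 − 8.288 = 2.412 mg/L.
D(0.651) = [0.111×15.77/(0.279−0.111)](e^(−0.111×0.651) − e^(−0.279×0.651)) + 2.412 e^(−0.279×0.651)
= 10.42 × (0.9303 − 0.8339) + 2.412 × 0.8339 = 3.016 mg/L.
DO = 10.7 − 3.016 = 7.684 mg/L.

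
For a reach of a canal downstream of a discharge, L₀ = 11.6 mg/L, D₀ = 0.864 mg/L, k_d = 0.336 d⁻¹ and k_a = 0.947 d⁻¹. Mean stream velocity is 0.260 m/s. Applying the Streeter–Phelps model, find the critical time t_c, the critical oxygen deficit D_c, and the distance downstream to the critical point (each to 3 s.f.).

t_c ≈ 1.46 d; D_c ≈ 2.52 mg/L; x_c ≈ 32.7 km

At the critical point dD/dt = 0, so k_d L₀ e^(−k_d t) = k_a D. Substituting D(t) from the Streeter–Phelps equation and solving for t gives
t_c = ln[(k_a/k_d)(1 − D₀(k_a−k_d)/(k_d L₀))] / (k_a−k_d).
Here k_a−k_d = 0.6110 d⁻¹ and 1 − D₀(k_a−k_d)/(k_d L₀) = 1 − 0.864×0.6110/(0.336×11.6) = 0.8646, so
t_c = ln(2.818 × 0.8646) / 0.6110 = 0.8906 / 0.6110 = 1.458 d.
L(t_c) = L₀ e^(−k_d t_c) = 11.6 × 0.6128 = 7.108 mg/L, and at the critical point k_a D_c = k_d L, so D_c = (0.336/0.947) × 7.108 = 2.522 mg/L.
x_c = v t_c = 0.260 m/s × 1.458 d × 86400 s/d = 32750 m ≈ 32.7 km.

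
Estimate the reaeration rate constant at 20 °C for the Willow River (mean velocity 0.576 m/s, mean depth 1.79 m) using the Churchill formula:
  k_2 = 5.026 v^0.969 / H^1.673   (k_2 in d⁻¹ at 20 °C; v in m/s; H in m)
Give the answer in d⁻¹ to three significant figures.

k_2 ≈ 1.11 d⁻¹

k_2 = 5.026 × 0.576^0.969 / 1.79^1.673 = 5.026 × 0.5859 / 2.649 = 1.112 d⁻¹.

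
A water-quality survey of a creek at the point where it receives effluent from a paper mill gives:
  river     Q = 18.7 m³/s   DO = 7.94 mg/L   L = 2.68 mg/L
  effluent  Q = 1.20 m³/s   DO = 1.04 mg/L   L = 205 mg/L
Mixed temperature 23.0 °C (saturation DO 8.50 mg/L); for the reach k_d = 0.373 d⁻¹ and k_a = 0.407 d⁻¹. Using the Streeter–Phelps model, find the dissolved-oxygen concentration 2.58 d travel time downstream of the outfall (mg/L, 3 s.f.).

DO ≈ 2.92 mg/L

Mixed DO = (18.7×7.94 + 1.20×1.04)/(18.7+1.20) = 149.7/19.90 = 7.524 mg/L.
Mixed L₀ = (18.7×2.68 + 1.20×205)/(19.90) = 296.1/19.90 = 14.88 mg/L.
Initial deficit D₀ = C_s − DO₀ = 8.50 − 7.524 = 0.9761 mg/L.
D(2.58) = [0.373×14.88/(0.407−0.373)](e^(−0.373×2.58) − e^(−0.407×2.58)) + 0.9761 e^(−0.407×2.58)
= 163.2 × (0.3820 − 0.3499) + 0.9761 × 0.3499 = 5.579 mg/L.
DO = 8.50 − 5.579 = 2.921 mg/L.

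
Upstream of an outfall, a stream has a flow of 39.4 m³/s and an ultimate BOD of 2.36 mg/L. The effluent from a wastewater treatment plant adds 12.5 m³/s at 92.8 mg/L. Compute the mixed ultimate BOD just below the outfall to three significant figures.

Flow-weighted mixing: C = (Q_r C_r + Q_w C_w)/(Q_r + Q_w)
= (39.4×2.36 + 12.5×92.8)/(39.4 + 12.5) = 1253/51.90 = 24.14 mg/L.

24.1 mg/L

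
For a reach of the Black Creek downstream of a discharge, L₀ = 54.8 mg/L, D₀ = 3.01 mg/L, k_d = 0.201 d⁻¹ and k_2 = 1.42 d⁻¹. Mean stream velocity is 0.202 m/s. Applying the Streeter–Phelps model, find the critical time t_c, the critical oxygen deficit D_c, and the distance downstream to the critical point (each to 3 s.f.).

With k_2/k_d = 7.065 and 1 − D₀(k_2−k_d)/(k_d L₀) = 0.6669,
t_c = ln(7.065 × 0.6669) / (1.42 − 0.201) = ln(4.711) / 1.219 = 1.550/1.219 = 1.272 d.
D_c = (k_d/k_2) L₀ e^(−k_d t_c) = (0.201/1.42) × 54.8 × e^(−0.201×1.272) = 0.1415 × 54.8 × 0.7745 = 6.008 mg/L.
x_c = v t_c = 0.202 m/s × 1.272 d × 86400 s/d = 22190 m ≈ 22.2 km.

t_c ≈ 1.27 d; D_c ≈ 6.01 mg/L; x_c ≈ 22.2 km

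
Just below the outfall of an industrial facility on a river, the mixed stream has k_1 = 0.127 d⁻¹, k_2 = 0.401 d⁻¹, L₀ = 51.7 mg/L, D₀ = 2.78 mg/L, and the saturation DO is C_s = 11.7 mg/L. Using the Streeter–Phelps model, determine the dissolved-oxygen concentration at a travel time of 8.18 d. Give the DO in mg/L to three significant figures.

DO ≈ 4.02 mg/L

k_1 L₀/(k_2−k_1) = 0.127×51.7/(0.401−0.127) = 6.566/0.2740 = 23.96 mg/L.
e^(−k_1 t) = e^(−0.127×8.180) = 0.3539; e^(−k_2 t) = e^(−0.401×8.180) = 0.03762.
D = 23.96 × (0.3539 − 0.03762) + 2.78 × 0.03762 = 7.578 + 0.1046 = 7.683 mg/L.
DO = C_s − D = 11.7 − 7.683 = 4.017 mg/L.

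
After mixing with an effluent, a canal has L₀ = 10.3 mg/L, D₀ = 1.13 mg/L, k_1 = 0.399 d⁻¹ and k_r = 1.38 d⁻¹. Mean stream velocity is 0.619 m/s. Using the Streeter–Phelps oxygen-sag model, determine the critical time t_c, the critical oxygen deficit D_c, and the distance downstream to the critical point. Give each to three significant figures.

t_c ≈ 0.944 d; D_c ≈ 2.04 mg/L; x_c ≈ 50.5 km

At the critical point dD/dt = 0, so k_1 L₀ e^(−k_1 t) = k_r D. Substituting D(t) from the Streeter–Phelps equation and solving for t gives
t_c = ln[(k_r/k_1)(1 − D₀(k_r−k_1)/(k_1 L₀))] / (k_r−k_1).
Here k_r−k_1 = 0.9810 d⁻¹ and 1 − D₀(k_r−k_1)/(k_1 L₀) = 1 − 1.13×0.9810/(0.399×10.3) = 0.7303, so
t_c = ln(3.459 × 0.7303) / 0.9810 = 0.9265 / 0.9810 = 0.9445 d.
L(t_c) = L₀ e^(−k_1 t_c) = 10.3 × 0.6860 = 7.066 mg/L, and at the critical point k_r D_c = k_1 L, so D_c = (0.399/1.38) × 7.066 = 2.043 mg/L.
x_c = v t_c = 0.619 m/s × 0.9445 d × 86400 s/d = 50510 m ≈ 50.5 km.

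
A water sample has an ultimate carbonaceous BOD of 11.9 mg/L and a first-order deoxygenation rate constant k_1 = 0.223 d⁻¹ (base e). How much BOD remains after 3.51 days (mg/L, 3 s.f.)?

L ≈ 5.44 mg/L

L_t = L₀ e^(−k_1 t) = 11.9 × e^(−0.223×3.51) = 11.9 × 0.4572 = 5.440 mg/L.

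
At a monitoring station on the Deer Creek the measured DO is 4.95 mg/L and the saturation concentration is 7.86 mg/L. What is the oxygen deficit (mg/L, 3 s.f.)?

D = C_s − C = 7.86 − 4.95 = 2.91 mg/L.

D ≈ 2.91 mg/L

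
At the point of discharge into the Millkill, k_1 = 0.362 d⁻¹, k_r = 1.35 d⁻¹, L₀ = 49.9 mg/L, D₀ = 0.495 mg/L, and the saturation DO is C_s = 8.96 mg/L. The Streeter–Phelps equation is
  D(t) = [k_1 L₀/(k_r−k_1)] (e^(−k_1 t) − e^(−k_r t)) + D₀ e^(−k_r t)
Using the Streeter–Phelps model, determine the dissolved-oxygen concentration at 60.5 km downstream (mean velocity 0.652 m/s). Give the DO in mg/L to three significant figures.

Travel time t = x/v = 60.5 km / (0.652 m/s) = 60500 m / 0.652 m/s = 92790 s = 1.074 d.
k_1 L₀/(k_r−k_1) = 0.362×49.9/(1.35−0.362) = 18.06/0.9880 = 18.28 mg/L.
e^(−k_1 t) = e^(−0.362×1.074) = 0.6779; e^(−k_r t) = e^(−1.35×1.074) = 0.2346.
D = 18.28 × (0.6779 − 0.2346) + 0.495 × 0.2346 = 8.105 + 0.1161 = 8.221 mg/L.
DO = C_s − D = 8.96 − 8.221 = 0.7393 mg/L.

DO ≈ 0.739 mg/L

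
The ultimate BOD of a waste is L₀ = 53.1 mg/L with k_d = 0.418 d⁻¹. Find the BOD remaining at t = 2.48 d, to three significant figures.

L ≈ 18.8 mg/L

L_t = L₀ e^(−k_d t) = 53.1 × e^(−0.418×2.48) = 53.1 × 0.3546 = 18.83 mg/L.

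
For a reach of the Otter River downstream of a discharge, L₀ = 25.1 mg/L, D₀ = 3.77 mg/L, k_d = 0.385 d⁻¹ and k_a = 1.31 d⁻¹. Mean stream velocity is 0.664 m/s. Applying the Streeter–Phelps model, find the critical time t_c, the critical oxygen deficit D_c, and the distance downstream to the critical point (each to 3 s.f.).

t_c ≈ 0.840 d; D_c ≈ 5.34 mg/L; x_c ≈ 48.2 km

At the critical point dD/dt = 0, so k_d L₀ e^(−k_d t) = k_a D. Substituting D(t) from the Streeter–Phelps equation and solving for t gives
t_c = ln[(k_a/k_d)(1 − D₀(k_a−k_d)/(k_d L₀))] / (k_a−k_d).
Here k_a−k_d = 0.9250 d⁻¹ and 1 − D₀(k_a−k_d)/(k_d L₀) = 1 − 3.77×0.9250/(0.385×25.1) = 0.6391, so
t_c = ln(3.403 × 0.6391) / 0.9250 = 0.7769 / 0.9250 = 0.8399 d.
D_c = (k_d/k_a) L₀ e^(−k_d t_c) = (0.385/1.31) × 25.1 × e^(−0.385×0.8399) = 0.2939 × 25.1 × 0.7237 = 5.339 mg/L.
x_c = v t_c = 0.664 m/s × 0.8399 d × 86400 s/d = 48180 m ≈ 48.2 km.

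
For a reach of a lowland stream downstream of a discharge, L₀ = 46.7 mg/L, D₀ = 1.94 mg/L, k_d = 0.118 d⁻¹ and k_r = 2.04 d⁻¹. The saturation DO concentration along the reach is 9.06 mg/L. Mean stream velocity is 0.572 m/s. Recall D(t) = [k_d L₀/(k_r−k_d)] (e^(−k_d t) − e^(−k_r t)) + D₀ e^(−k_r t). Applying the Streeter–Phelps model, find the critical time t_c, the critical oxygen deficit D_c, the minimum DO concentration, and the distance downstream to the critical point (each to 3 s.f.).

t_c ≈ 0.895 d; D_c ≈ 2.43 mg/L; min DO ≈ 6.63 mg/L; x_c ≈ 44.3 km

At the critical point dD/dt = 0, so k_d L₀ e^(−k_d t) = k_r D. Substituting D(t) from the Streeter–Phelps equation and solving for t gives
t_c = ln[(k_r/k_d)(1 − D₀(k_r−k_d)/(k_d L₀))] / (k_r−k_d).
Here k_r−k_d = 1.922 d⁻¹ and 1 − D₀(k_r−k_d)/(k_d L₀) = 1 − 1.94×1.922/(0.118×46.7) = 0.3234, so
t_c = ln(17.29 × 0.3234) / 1.922 = 1.721 / 1.922 = 0.8954 d.
D_c = (k_d/k_r) L₀ e^(−k_d t_c) = (0.118/2.04) × 46.7 × e^(−0.118×0.8954) = 0.05784 × 46.7 × 0.8997 = 2.430 mg/L.
Minimum DO = C_s − D_c = 9.06 − 2.430 = 6.630 mg/L.
x_c = v t_c = 0.572 m/s × 0.8954 d × 86400 s/d = 44250 m ≈ 44.3 km.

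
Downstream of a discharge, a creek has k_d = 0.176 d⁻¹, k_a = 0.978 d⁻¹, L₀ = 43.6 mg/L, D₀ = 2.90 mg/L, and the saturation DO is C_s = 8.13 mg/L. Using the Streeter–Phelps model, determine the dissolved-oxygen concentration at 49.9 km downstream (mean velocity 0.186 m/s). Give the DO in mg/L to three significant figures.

DO ≈ 2.91 mg/L

Travel time t = x/v = 49.9 km / (0.186 m/s) = 49900 m / 0.186 m/s = 268300 s = 3.105 d.
k_d L₀/(k_a−k_d) = 0.176×43.6/(0.978−0.176) = 7.674/0.8020 = 9.568 mg/L.
e^(−k_d t) = e^(−0.176×3.105) = 0.5790; e^(−k_a t) = e^(−0.978×3.105) = 0.04799.
D = 9.568 × (0.5790 − 0.04799) + 2.90 × 0.04799 = 5.081 + 0.1392 = 5.220 mg/L.
DO = C_s − D = 8.13 − 5.220 = 2.910 mg/L.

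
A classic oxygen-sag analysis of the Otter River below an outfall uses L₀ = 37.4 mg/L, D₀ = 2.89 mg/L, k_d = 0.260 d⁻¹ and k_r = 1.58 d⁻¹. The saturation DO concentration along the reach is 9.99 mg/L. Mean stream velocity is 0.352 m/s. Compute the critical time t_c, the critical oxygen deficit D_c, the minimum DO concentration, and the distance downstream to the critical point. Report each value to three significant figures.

t_c = [1/(k_r−k_d)] ln[(k_r/k_d)(1 − D₀(k_r−k_d)/(k_d L₀))]
= [1/(1.58−0.260)] ln[(1.58/0.260)(1 − 2.89×1.320/(0.260×37.4))]
= (1/1.320) ln[6.077 × 0.6077] = 0.7576 × ln(3.693) = 0.7576 × 1.306 = 0.9897 d.
L(t_c) = L₀ e^(−k_d t_c) = 37.4 × 0.7731 = 28.91 mg/L, and at the critical point k_r D_c = k_d L, so D_c = (0.260/1.58) × 28.91 = 4.758 mg/L.
Minimum DO = C_s − D_c = 9.99 − 4.758 = 5.232 mg/L.
x_c = v t_c = 0.352 m/s × 0.9897 d × 86400 s/d = 30100 m ≈ 30.1 km.

t_c ≈ 0.990 d; D_c ≈ 4.76 mg/L; min DO ≈ 5.23 mg/L; x_c ≈ 30.1 km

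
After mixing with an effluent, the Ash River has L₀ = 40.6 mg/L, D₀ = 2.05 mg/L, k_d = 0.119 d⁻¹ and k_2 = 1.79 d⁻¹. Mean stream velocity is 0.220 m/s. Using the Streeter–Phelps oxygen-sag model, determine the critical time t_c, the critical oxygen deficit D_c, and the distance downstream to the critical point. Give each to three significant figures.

t_c ≈ 0.884 d; D_c ≈ 2.43 mg/L; x_c ≈ 16.8 km

At the critical point dD/dt = 0, so k_d L₀ e^(−k_d t) = k_2 D. Substituting D(t) from the Streeter–Phelps equation and solving for t gives
t_c = ln[(k_2/k_d)(1 − D₀(k_2−k_d)/(k_d L₀))] / (k_2−k_d).
Here k_2−k_d = 1.671 d⁻¹ and 1 − D₀(k_2−k_d)/(k_d L₀) = 1 − 2.05×1.671/(0.119×40.6) = 0.2910, so
t_c = ln(15.04 × 0.2910) / 1.671 = 1.476 / 1.671 = 0.8835 d.
L(t_c) = L₀ e^(−k_d t_c) = 40.6 × 0.9002 = 36.55 mg/L, and at the critical point k_2 D_c = k_d L, so D_c = (0.119/1.79) × 36.55 = 2.430 mg/L.
x_c = v t_c = 0.220 m/s × 0.8835 d × 86400 s/d = 16790 m ≈ 16.8 km.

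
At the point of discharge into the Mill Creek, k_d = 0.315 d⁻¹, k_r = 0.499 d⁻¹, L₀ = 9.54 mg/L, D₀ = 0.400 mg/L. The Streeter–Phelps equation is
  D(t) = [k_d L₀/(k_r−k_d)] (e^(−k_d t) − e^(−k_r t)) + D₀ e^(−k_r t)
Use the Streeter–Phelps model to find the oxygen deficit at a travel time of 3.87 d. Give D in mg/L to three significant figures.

k_d L₀/(k_r−k_d) = 0.315×9.54/(0.499−0.315) = 3.005/0.1840 = 16.33 mg/L.
e^(−k_d t) = e^(−0.315×3.870) = 0.2955; e^(−k_r t) = e^(−0.499×3.870) = 0.1450.
D = 16.33 × (0.2955 − 0.1450) + 0.400 × 0.1450 = 2.458 + 0.05799 = 2.516 mg/L.

D ≈ 2.52 mg/L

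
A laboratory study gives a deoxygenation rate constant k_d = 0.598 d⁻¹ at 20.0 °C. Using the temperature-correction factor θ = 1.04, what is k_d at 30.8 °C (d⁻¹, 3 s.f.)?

k_d(T₂) = k_d(T₁) · θ^(T₂−T₁) = 0.598 × 1.04^(30.8−20.0)
= 0.598 × 1.04^10.8 = 0.598 × 1.527 = 0.9134 d⁻¹.

k_d ≈ 0.913 d⁻¹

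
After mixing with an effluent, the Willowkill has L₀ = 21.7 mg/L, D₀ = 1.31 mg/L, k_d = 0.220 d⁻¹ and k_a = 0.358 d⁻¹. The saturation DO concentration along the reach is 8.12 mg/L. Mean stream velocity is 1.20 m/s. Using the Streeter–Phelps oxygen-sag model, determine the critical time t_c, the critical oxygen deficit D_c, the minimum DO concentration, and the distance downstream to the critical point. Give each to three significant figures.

t_c = [1/(k_a−k_d)] ln[(k_a/k_d)(1 − D₀(k_a−k_d)/(k_d L₀))]
= [1/(0.358−0.220)] ln[(0.358/0.220)(1 − 1.31×0.1380/(0.220×21.7))]
= (1/0.1380) ln[1.627 × 0.9621] = 7.246 × ln(1.566) = 7.246 × 0.4483 = 3.249 d.
L(t_c) = L₀ e^(−k_d t_c) = 21.7 × 0.4893 = 10.62 mg/L, and at the critical point k_a D_c = k_d L, so D_c = (0.220/0.358) × 10.62 = 6.526 mg/L.
Minimum DO = C_s − D_c = 8.12 − 6.526 = 1.594 mg/L.
x_c = v t_c = 1.20 m/s × 3.249 d × 86400 s/d = 336800 m ≈ 337 km.

t_c ≈ 3.25 d; D_c ≈ 6.53 mg/L; min DO ≈ 1.59 mg/L; x_c ≈ 337 km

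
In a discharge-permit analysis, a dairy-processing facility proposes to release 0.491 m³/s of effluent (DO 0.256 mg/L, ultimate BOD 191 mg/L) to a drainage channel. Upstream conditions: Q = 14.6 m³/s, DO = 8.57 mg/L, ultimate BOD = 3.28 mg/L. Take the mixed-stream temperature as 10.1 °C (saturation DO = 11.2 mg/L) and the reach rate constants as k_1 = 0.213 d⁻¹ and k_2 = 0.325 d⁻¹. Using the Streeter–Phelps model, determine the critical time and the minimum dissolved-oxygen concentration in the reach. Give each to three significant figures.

Mixed DO = (14.6×8.57 + 0.491×0.256)/(14.6+0.491) = 125.2/15.09 = 8.299 mg/L.
Mixed L₀ = (14.6×3.28 + 0.491×191)/(15.09) = 141.7/15.09 = 9.388 mg/L.
Initial deficit D₀ = C_s − DO₀ = 11.2 − 8.299 = 2.901 mg/L.
t_c = (1/0.1120) ln[(0.325/0.213)(1 − 2.901×0.1120/(0.213×9.388))] = 8.929 × ln(1.278) = 2.190 d.
D_c = (0.213/0.325) × 9.388 × e^(−0.213×2.190) = 0.6554 × 9.388 × 0.6273 = 3.859 mg/L.
Minimum DO = 11.2 − 3.859 = 7.341 mg/L.

t_c ≈ 2.19 d; minimum DO ≈ 7.34 mg/L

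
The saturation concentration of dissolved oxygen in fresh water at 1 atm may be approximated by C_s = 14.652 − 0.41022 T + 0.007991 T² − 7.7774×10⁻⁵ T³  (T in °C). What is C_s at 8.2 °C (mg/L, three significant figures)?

C_s ≈ 11.8 mg/L

C_s = 14.652 − 0.41022×8.2 + 0.007991×8.2² − 7.7774×10⁻⁵×8.2³ = 11.78 mg/L.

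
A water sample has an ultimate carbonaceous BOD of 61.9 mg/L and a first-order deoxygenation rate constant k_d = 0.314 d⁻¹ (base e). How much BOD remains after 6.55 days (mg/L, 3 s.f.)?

L ≈ 7.92 mg/L

L_t = L₀ e^(−k_d t) = 61.9 × e^(−0.314×6.55) = 61.9 × 0.1279 = 7.915 mg/L.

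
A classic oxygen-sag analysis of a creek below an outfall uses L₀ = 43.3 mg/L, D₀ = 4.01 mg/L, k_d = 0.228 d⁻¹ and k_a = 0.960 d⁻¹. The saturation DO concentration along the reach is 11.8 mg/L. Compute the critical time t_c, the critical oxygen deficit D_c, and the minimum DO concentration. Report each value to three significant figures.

t_c ≈ 1.48 d; D_c ≈ 7.34 mg/L; min DO ≈ 4.46 mg/L

At the critical point dD/dt = 0, so k_d L₀ e^(−k_d t) = k_a D. Substituting D(t) from the Streeter–Phelps equation and solving for t gives
t_c = ln[(k_a/k_d)(1 − D₀(k_a−k_d)/(k_d L₀))] / (k_a−k_d).
Here k_a−k_d = 0.7320 d⁻¹ and 1 − D₀(k_a−k_d)/(k_d L₀) = 1 − 4.01×0.7320/(0.228×43.3) = 0.7027, so
t_c = ln(4.211 × 0.7027) / 0.7320 = 1.085 / 0.7320 = 1.482 d.
L(t_c) = L₀ e^(−k_d t_c) = 43.3 × 0.7133 = 30.89 mg/L, and at the critical point k_a D_c = k_d L, so D_c = (0.228/0.960) × 30.89 = 7.335 mg/L.
Minimum DO = C_s − D_c = 11.8 − 7.335 = 4.465 mg/L.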